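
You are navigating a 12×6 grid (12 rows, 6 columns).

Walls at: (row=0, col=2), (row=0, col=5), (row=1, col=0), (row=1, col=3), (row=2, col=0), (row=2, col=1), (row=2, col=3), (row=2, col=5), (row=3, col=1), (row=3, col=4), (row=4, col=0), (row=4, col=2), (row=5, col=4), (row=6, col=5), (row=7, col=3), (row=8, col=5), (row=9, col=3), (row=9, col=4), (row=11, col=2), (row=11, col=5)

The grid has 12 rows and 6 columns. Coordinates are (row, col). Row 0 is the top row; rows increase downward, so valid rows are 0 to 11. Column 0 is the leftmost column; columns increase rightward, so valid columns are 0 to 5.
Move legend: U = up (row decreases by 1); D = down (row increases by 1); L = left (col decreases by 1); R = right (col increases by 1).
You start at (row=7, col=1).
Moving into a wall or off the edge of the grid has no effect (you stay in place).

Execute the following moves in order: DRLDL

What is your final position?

Start: (row=7, col=1)
  D (down): (row=7, col=1) -> (row=8, col=1)
  R (right): (row=8, col=1) -> (row=8, col=2)
  L (left): (row=8, col=2) -> (row=8, col=1)
  D (down): (row=8, col=1) -> (row=9, col=1)
  L (left): (row=9, col=1) -> (row=9, col=0)
Final: (row=9, col=0)

Answer: Final position: (row=9, col=0)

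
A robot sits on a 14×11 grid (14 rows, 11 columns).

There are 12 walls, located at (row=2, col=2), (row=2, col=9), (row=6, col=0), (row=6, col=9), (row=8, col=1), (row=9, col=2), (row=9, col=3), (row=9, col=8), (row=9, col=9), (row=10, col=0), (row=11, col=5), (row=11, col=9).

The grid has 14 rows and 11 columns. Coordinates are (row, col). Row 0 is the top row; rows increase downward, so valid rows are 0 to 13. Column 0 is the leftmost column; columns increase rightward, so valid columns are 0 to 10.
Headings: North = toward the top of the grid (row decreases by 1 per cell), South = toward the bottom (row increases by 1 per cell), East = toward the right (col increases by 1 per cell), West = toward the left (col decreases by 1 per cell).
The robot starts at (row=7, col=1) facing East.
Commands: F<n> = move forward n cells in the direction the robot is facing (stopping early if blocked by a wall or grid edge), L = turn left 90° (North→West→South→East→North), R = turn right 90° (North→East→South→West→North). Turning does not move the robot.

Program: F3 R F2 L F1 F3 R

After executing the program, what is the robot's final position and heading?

Answer: Final position: (row=9, col=7), facing South

Derivation:
Start: (row=7, col=1), facing East
  F3: move forward 3, now at (row=7, col=4)
  R: turn right, now facing South
  F2: move forward 2, now at (row=9, col=4)
  L: turn left, now facing East
  F1: move forward 1, now at (row=9, col=5)
  F3: move forward 2/3 (blocked), now at (row=9, col=7)
  R: turn right, now facing South
Final: (row=9, col=7), facing South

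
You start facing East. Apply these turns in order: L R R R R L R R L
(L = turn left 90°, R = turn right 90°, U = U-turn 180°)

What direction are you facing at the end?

Answer: Final heading: North

Derivation:
Start: East
  L (left (90° counter-clockwise)) -> North
  R (right (90° clockwise)) -> East
  R (right (90° clockwise)) -> South
  R (right (90° clockwise)) -> West
  R (right (90° clockwise)) -> North
  L (left (90° counter-clockwise)) -> West
  R (right (90° clockwise)) -> North
  R (right (90° clockwise)) -> East
  L (left (90° counter-clockwise)) -> North
Final: North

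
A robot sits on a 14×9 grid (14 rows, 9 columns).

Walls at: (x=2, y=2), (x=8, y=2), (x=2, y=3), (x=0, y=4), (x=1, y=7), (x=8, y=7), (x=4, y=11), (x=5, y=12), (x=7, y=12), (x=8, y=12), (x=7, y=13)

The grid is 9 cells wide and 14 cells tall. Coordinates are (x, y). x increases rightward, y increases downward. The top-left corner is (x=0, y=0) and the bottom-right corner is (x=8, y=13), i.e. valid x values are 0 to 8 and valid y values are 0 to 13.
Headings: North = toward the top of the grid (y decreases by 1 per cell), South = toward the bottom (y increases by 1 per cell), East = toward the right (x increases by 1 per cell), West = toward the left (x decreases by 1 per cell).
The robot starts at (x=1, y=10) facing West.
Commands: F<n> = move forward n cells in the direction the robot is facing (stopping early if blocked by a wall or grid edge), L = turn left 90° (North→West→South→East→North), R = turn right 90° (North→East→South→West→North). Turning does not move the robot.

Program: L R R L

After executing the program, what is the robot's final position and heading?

Answer: Final position: (x=1, y=10), facing West

Derivation:
Start: (x=1, y=10), facing West
  L: turn left, now facing South
  R: turn right, now facing West
  R: turn right, now facing North
  L: turn left, now facing West
Final: (x=1, y=10), facing West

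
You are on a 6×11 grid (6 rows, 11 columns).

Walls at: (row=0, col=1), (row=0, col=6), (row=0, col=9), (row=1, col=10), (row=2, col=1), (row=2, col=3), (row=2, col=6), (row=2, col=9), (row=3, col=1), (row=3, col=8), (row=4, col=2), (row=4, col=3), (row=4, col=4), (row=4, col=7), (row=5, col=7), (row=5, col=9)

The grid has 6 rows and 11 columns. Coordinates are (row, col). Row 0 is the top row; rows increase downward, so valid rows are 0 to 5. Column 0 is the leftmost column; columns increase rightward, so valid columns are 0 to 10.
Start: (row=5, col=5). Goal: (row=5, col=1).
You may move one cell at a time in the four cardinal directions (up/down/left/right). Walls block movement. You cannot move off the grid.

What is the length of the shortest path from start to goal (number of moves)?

BFS from (row=5, col=5) until reaching (row=5, col=1):
  Distance 0: (row=5, col=5)
  Distance 1: (row=4, col=5), (row=5, col=4), (row=5, col=6)
  Distance 2: (row=3, col=5), (row=4, col=6), (row=5, col=3)
  Distance 3: (row=2, col=5), (row=3, col=4), (row=3, col=6), (row=5, col=2)
  Distance 4: (row=1, col=5), (row=2, col=4), (row=3, col=3), (row=3, col=7), (row=5, col=1)  <- goal reached here
One shortest path (4 moves): (row=5, col=5) -> (row=5, col=4) -> (row=5, col=3) -> (row=5, col=2) -> (row=5, col=1)

Answer: Shortest path length: 4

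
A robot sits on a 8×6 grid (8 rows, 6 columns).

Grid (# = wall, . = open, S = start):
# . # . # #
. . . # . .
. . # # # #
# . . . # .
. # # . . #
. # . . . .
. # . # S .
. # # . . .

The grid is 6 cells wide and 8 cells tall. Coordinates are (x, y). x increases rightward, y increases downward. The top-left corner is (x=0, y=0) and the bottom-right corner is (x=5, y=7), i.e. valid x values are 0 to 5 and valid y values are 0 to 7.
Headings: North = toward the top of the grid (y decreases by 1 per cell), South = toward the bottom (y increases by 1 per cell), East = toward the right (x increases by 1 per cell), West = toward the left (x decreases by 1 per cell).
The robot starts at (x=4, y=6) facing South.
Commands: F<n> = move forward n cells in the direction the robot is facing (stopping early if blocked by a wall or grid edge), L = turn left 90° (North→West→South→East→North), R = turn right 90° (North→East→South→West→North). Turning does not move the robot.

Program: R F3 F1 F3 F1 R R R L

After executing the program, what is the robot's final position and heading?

Start: (x=4, y=6), facing South
  R: turn right, now facing West
  F3: move forward 0/3 (blocked), now at (x=4, y=6)
  F1: move forward 0/1 (blocked), now at (x=4, y=6)
  F3: move forward 0/3 (blocked), now at (x=4, y=6)
  F1: move forward 0/1 (blocked), now at (x=4, y=6)
  R: turn right, now facing North
  R: turn right, now facing East
  R: turn right, now facing South
  L: turn left, now facing East
Final: (x=4, y=6), facing East

Answer: Final position: (x=4, y=6), facing East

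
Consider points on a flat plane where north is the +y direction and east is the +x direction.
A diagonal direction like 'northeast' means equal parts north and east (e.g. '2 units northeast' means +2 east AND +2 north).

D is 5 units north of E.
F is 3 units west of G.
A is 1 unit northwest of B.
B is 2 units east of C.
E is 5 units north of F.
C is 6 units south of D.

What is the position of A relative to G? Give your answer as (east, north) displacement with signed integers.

Place G at the origin (east=0, north=0).
  F is 3 units west of G: delta (east=-3, north=+0); F at (east=-3, north=0).
  E is 5 units north of F: delta (east=+0, north=+5); E at (east=-3, north=5).
  D is 5 units north of E: delta (east=+0, north=+5); D at (east=-3, north=10).
  C is 6 units south of D: delta (east=+0, north=-6); C at (east=-3, north=4).
  B is 2 units east of C: delta (east=+2, north=+0); B at (east=-1, north=4).
  A is 1 unit northwest of B: delta (east=-1, north=+1); A at (east=-2, north=5).
Therefore A relative to G: (east=-2, north=5).

Answer: A is at (east=-2, north=5) relative to G.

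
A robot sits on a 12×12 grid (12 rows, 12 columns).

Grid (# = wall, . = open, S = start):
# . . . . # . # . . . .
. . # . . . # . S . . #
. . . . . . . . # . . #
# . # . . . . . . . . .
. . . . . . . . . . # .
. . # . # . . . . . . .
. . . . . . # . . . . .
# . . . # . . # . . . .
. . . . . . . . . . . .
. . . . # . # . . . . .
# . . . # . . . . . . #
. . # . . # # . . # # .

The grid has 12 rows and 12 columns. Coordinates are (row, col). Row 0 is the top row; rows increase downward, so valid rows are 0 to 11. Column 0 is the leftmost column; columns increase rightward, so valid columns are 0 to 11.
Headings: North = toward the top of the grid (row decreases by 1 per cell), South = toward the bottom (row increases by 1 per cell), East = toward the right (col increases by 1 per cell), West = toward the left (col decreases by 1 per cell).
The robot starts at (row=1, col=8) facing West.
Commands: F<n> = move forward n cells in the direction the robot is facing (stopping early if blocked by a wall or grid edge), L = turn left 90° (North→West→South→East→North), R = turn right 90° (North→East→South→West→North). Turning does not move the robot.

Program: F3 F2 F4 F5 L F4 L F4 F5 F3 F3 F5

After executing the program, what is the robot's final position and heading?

Start: (row=1, col=8), facing West
  F3: move forward 1/3 (blocked), now at (row=1, col=7)
  F2: move forward 0/2 (blocked), now at (row=1, col=7)
  F4: move forward 0/4 (blocked), now at (row=1, col=7)
  F5: move forward 0/5 (blocked), now at (row=1, col=7)
  L: turn left, now facing South
  F4: move forward 4, now at (row=5, col=7)
  L: turn left, now facing East
  F4: move forward 4, now at (row=5, col=11)
  F5: move forward 0/5 (blocked), now at (row=5, col=11)
  F3: move forward 0/3 (blocked), now at (row=5, col=11)
  F3: move forward 0/3 (blocked), now at (row=5, col=11)
  F5: move forward 0/5 (blocked), now at (row=5, col=11)
Final: (row=5, col=11), facing East

Answer: Final position: (row=5, col=11), facing East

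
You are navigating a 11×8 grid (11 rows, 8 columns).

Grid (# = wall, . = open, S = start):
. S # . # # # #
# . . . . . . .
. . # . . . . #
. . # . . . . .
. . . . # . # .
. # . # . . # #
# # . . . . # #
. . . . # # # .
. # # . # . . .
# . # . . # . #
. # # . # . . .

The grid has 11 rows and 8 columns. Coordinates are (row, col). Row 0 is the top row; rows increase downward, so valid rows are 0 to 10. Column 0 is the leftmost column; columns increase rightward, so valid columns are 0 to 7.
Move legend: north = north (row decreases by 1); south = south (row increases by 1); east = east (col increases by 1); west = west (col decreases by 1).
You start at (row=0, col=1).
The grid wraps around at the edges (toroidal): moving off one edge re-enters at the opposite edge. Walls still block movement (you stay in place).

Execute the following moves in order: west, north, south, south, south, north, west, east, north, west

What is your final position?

Answer: Final position: (row=10, col=7)

Derivation:
Start: (row=0, col=1)
  west (west): (row=0, col=1) -> (row=0, col=0)
  north (north): (row=0, col=0) -> (row=10, col=0)
  south (south): (row=10, col=0) -> (row=0, col=0)
  south (south): blocked, stay at (row=0, col=0)
  south (south): blocked, stay at (row=0, col=0)
  north (north): (row=0, col=0) -> (row=10, col=0)
  west (west): (row=10, col=0) -> (row=10, col=7)
  east (east): (row=10, col=7) -> (row=10, col=0)
  north (north): blocked, stay at (row=10, col=0)
  west (west): (row=10, col=0) -> (row=10, col=7)
Final: (row=10, col=7)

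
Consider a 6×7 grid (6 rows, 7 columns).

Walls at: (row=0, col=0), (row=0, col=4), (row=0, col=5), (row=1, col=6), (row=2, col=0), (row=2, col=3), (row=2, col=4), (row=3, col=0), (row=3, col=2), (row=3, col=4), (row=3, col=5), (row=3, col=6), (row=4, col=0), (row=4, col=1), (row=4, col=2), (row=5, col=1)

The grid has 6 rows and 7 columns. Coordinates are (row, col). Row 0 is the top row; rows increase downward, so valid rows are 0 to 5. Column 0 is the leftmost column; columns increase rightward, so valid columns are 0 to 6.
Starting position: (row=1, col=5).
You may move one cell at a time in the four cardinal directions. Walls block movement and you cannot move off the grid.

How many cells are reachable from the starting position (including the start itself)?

Answer: Reachable cells: 14

Derivation:
BFS flood-fill from (row=1, col=5):
  Distance 0: (row=1, col=5)
  Distance 1: (row=1, col=4), (row=2, col=5)
  Distance 2: (row=1, col=3), (row=2, col=6)
  Distance 3: (row=0, col=3), (row=1, col=2)
  Distance 4: (row=0, col=2), (row=1, col=1), (row=2, col=2)
  Distance 5: (row=0, col=1), (row=1, col=0), (row=2, col=1)
  Distance 6: (row=3, col=1)
Total reachable: 14 (grid has 26 open cells total)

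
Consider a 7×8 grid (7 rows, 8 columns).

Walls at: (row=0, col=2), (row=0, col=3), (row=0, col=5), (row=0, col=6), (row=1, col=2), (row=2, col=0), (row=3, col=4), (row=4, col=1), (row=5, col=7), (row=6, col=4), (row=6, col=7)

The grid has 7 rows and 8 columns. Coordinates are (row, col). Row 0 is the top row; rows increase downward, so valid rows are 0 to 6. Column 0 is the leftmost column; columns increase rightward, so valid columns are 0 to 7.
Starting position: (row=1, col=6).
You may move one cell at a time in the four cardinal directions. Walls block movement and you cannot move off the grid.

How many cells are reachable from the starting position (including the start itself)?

Answer: Reachable cells: 45

Derivation:
BFS flood-fill from (row=1, col=6):
  Distance 0: (row=1, col=6)
  Distance 1: (row=1, col=5), (row=1, col=7), (row=2, col=6)
  Distance 2: (row=0, col=7), (row=1, col=4), (row=2, col=5), (row=2, col=7), (row=3, col=6)
  Distance 3: (row=0, col=4), (row=1, col=3), (row=2, col=4), (row=3, col=5), (row=3, col=7), (row=4, col=6)
  Distance 4: (row=2, col=3), (row=4, col=5), (row=4, col=7), (row=5, col=6)
  Distance 5: (row=2, col=2), (row=3, col=3), (row=4, col=4), (row=5, col=5), (row=6, col=6)
  Distance 6: (row=2, col=1), (row=3, col=2), (row=4, col=3), (row=5, col=4), (row=6, col=5)
  Distance 7: (row=1, col=1), (row=3, col=1), (row=4, col=2), (row=5, col=3)
  Distance 8: (row=0, col=1), (row=1, col=0), (row=3, col=0), (row=5, col=2), (row=6, col=3)
  Distance 9: (row=0, col=0), (row=4, col=0), (row=5, col=1), (row=6, col=2)
  Distance 10: (row=5, col=0), (row=6, col=1)
  Distance 11: (row=6, col=0)
Total reachable: 45 (grid has 45 open cells total)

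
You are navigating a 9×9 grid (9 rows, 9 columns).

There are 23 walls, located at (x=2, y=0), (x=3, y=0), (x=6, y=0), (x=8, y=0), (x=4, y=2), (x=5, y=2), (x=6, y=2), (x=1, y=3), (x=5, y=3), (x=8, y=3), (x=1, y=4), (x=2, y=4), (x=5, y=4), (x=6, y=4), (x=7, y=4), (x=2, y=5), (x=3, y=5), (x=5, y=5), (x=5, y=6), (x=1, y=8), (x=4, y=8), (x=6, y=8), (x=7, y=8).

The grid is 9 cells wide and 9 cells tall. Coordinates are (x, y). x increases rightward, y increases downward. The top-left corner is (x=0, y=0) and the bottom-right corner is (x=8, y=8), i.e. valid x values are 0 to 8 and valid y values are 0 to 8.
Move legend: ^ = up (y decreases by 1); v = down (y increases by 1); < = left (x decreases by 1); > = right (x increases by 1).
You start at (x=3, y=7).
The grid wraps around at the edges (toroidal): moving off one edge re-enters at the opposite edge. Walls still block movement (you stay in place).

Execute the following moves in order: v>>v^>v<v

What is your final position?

Start: (x=3, y=7)
  v (down): (x=3, y=7) -> (x=3, y=8)
  > (right): blocked, stay at (x=3, y=8)
  > (right): blocked, stay at (x=3, y=8)
  v (down): blocked, stay at (x=3, y=8)
  ^ (up): (x=3, y=8) -> (x=3, y=7)
  > (right): (x=3, y=7) -> (x=4, y=7)
  v (down): blocked, stay at (x=4, y=7)
  < (left): (x=4, y=7) -> (x=3, y=7)
  v (down): (x=3, y=7) -> (x=3, y=8)
Final: (x=3, y=8)

Answer: Final position: (x=3, y=8)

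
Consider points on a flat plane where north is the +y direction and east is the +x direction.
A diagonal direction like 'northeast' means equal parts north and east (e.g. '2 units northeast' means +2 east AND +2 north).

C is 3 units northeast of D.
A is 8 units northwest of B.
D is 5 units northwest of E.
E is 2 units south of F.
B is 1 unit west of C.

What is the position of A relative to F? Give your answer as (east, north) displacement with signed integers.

Answer: A is at (east=-11, north=14) relative to F.

Derivation:
Place F at the origin (east=0, north=0).
  E is 2 units south of F: delta (east=+0, north=-2); E at (east=0, north=-2).
  D is 5 units northwest of E: delta (east=-5, north=+5); D at (east=-5, north=3).
  C is 3 units northeast of D: delta (east=+3, north=+3); C at (east=-2, north=6).
  B is 1 unit west of C: delta (east=-1, north=+0); B at (east=-3, north=6).
  A is 8 units northwest of B: delta (east=-8, north=+8); A at (east=-11, north=14).
Therefore A relative to F: (east=-11, north=14).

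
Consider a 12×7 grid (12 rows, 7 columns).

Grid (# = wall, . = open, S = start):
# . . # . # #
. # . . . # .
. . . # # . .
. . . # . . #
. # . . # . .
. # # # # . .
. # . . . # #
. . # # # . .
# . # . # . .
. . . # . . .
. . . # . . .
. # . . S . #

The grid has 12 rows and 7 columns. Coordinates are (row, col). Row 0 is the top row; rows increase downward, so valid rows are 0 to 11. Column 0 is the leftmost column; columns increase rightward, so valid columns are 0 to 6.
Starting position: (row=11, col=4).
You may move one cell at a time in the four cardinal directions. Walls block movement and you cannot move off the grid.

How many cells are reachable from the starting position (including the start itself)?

Answer: Reachable cells: 42

Derivation:
BFS flood-fill from (row=11, col=4):
  Distance 0: (row=11, col=4)
  Distance 1: (row=10, col=4), (row=11, col=3), (row=11, col=5)
  Distance 2: (row=9, col=4), (row=10, col=5), (row=11, col=2)
  Distance 3: (row=9, col=5), (row=10, col=2), (row=10, col=6)
  Distance 4: (row=8, col=5), (row=9, col=2), (row=9, col=6), (row=10, col=1)
  Distance 5: (row=7, col=5), (row=8, col=6), (row=9, col=1), (row=10, col=0)
  Distance 6: (row=7, col=6), (row=8, col=1), (row=9, col=0), (row=11, col=0)
  Distance 7: (row=7, col=1)
  Distance 8: (row=7, col=0)
  Distance 9: (row=6, col=0)
  Distance 10: (row=5, col=0)
  Distance 11: (row=4, col=0)
  Distance 12: (row=3, col=0)
  Distance 13: (row=2, col=0), (row=3, col=1)
  Distance 14: (row=1, col=0), (row=2, col=1), (row=3, col=2)
  Distance 15: (row=2, col=2), (row=4, col=2)
  Distance 16: (row=1, col=2), (row=4, col=3)
  Distance 17: (row=0, col=2), (row=1, col=3)
  Distance 18: (row=0, col=1), (row=1, col=4)
  Distance 19: (row=0, col=4)
Total reachable: 42 (grid has 55 open cells total)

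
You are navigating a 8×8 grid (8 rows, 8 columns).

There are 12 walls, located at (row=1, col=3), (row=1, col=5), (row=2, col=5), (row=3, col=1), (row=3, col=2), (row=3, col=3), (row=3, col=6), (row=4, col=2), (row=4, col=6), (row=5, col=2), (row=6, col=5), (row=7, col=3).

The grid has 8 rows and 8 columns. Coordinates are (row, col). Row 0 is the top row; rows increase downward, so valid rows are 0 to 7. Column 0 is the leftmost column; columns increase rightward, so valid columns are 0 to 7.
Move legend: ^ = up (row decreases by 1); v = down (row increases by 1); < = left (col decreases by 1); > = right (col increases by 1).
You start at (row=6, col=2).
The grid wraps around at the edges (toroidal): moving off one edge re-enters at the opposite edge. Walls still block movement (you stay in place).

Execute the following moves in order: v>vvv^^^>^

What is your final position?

Start: (row=6, col=2)
  v (down): (row=6, col=2) -> (row=7, col=2)
  > (right): blocked, stay at (row=7, col=2)
  v (down): (row=7, col=2) -> (row=0, col=2)
  v (down): (row=0, col=2) -> (row=1, col=2)
  v (down): (row=1, col=2) -> (row=2, col=2)
  ^ (up): (row=2, col=2) -> (row=1, col=2)
  ^ (up): (row=1, col=2) -> (row=0, col=2)
  ^ (up): (row=0, col=2) -> (row=7, col=2)
  > (right): blocked, stay at (row=7, col=2)
  ^ (up): (row=7, col=2) -> (row=6, col=2)
Final: (row=6, col=2)

Answer: Final position: (row=6, col=2)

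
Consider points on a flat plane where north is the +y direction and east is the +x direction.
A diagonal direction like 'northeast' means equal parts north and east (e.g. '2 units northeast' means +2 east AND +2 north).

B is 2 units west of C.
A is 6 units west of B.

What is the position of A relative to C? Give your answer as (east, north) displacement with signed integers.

Answer: A is at (east=-8, north=0) relative to C.

Derivation:
Place C at the origin (east=0, north=0).
  B is 2 units west of C: delta (east=-2, north=+0); B at (east=-2, north=0).
  A is 6 units west of B: delta (east=-6, north=+0); A at (east=-8, north=0).
Therefore A relative to C: (east=-8, north=0).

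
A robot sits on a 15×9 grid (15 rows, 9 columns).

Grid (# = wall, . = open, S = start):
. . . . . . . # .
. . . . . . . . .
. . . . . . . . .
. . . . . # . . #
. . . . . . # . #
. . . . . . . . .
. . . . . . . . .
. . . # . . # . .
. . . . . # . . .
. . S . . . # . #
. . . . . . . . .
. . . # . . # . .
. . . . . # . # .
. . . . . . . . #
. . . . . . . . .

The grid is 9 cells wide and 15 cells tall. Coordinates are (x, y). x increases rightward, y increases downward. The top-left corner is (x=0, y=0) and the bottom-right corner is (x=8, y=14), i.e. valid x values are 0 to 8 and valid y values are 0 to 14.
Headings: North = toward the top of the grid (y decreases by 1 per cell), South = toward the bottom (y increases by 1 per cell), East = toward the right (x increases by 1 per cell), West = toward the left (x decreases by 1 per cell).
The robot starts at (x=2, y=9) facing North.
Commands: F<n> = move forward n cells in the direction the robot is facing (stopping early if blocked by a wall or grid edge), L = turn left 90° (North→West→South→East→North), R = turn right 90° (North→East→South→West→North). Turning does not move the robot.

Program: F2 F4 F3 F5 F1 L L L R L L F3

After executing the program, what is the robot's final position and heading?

Start: (x=2, y=9), facing North
  F2: move forward 2, now at (x=2, y=7)
  F4: move forward 4, now at (x=2, y=3)
  F3: move forward 3, now at (x=2, y=0)
  F5: move forward 0/5 (blocked), now at (x=2, y=0)
  F1: move forward 0/1 (blocked), now at (x=2, y=0)
  L: turn left, now facing West
  L: turn left, now facing South
  L: turn left, now facing East
  R: turn right, now facing South
  L: turn left, now facing East
  L: turn left, now facing North
  F3: move forward 0/3 (blocked), now at (x=2, y=0)
Final: (x=2, y=0), facing North

Answer: Final position: (x=2, y=0), facing North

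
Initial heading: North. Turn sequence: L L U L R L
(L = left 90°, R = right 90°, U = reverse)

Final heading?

Answer: Final heading: West

Derivation:
Start: North
  L (left (90° counter-clockwise)) -> West
  L (left (90° counter-clockwise)) -> South
  U (U-turn (180°)) -> North
  L (left (90° counter-clockwise)) -> West
  R (right (90° clockwise)) -> North
  L (left (90° counter-clockwise)) -> West
Final: West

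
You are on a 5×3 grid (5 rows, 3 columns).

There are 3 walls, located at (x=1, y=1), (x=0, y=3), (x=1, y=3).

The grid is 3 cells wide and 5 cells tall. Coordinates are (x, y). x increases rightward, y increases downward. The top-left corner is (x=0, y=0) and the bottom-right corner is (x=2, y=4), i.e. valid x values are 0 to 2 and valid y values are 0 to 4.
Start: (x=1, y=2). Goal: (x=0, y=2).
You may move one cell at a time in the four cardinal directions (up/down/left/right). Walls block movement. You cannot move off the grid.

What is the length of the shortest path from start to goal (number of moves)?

Answer: Shortest path length: 1

Derivation:
BFS from (x=1, y=2) until reaching (x=0, y=2):
  Distance 0: (x=1, y=2)
  Distance 1: (x=0, y=2), (x=2, y=2)  <- goal reached here
One shortest path (1 moves): (x=1, y=2) -> (x=0, y=2)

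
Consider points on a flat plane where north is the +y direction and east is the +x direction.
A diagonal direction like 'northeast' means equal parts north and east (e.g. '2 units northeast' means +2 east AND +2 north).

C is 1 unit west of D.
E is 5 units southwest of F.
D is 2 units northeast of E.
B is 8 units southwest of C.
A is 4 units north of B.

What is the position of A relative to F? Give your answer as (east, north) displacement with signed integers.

Place F at the origin (east=0, north=0).
  E is 5 units southwest of F: delta (east=-5, north=-5); E at (east=-5, north=-5).
  D is 2 units northeast of E: delta (east=+2, north=+2); D at (east=-3, north=-3).
  C is 1 unit west of D: delta (east=-1, north=+0); C at (east=-4, north=-3).
  B is 8 units southwest of C: delta (east=-8, north=-8); B at (east=-12, north=-11).
  A is 4 units north of B: delta (east=+0, north=+4); A at (east=-12, north=-7).
Therefore A relative to F: (east=-12, north=-7).

Answer: A is at (east=-12, north=-7) relative to F.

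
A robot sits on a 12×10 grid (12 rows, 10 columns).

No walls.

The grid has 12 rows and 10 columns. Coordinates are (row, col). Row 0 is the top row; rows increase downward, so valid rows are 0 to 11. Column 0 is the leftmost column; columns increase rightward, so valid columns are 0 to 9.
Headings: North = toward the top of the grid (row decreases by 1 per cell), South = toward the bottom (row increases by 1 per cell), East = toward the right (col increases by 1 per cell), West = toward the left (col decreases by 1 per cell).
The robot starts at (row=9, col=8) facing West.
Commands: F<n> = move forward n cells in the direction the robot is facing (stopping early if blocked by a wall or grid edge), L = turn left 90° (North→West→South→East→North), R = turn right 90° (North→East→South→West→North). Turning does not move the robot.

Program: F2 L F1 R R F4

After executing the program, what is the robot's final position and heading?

Answer: Final position: (row=6, col=6), facing North

Derivation:
Start: (row=9, col=8), facing West
  F2: move forward 2, now at (row=9, col=6)
  L: turn left, now facing South
  F1: move forward 1, now at (row=10, col=6)
  R: turn right, now facing West
  R: turn right, now facing North
  F4: move forward 4, now at (row=6, col=6)
Final: (row=6, col=6), facing North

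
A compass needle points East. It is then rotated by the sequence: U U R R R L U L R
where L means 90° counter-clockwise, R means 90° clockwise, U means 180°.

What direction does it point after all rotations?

Start: East
  U (U-turn (180°)) -> West
  U (U-turn (180°)) -> East
  R (right (90° clockwise)) -> South
  R (right (90° clockwise)) -> West
  R (right (90° clockwise)) -> North
  L (left (90° counter-clockwise)) -> West
  U (U-turn (180°)) -> East
  L (left (90° counter-clockwise)) -> North
  R (right (90° clockwise)) -> East
Final: East

Answer: Final heading: East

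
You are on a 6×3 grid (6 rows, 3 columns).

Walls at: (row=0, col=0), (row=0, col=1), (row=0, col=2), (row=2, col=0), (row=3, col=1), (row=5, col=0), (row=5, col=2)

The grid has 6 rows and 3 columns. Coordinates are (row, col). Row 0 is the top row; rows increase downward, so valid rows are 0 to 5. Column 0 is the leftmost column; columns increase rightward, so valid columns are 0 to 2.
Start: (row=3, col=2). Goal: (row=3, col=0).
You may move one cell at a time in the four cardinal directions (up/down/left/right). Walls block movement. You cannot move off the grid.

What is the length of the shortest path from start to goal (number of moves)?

Answer: Shortest path length: 4

Derivation:
BFS from (row=3, col=2) until reaching (row=3, col=0):
  Distance 0: (row=3, col=2)
  Distance 1: (row=2, col=2), (row=4, col=2)
  Distance 2: (row=1, col=2), (row=2, col=1), (row=4, col=1)
  Distance 3: (row=1, col=1), (row=4, col=0), (row=5, col=1)
  Distance 4: (row=1, col=0), (row=3, col=0)  <- goal reached here
One shortest path (4 moves): (row=3, col=2) -> (row=4, col=2) -> (row=4, col=1) -> (row=4, col=0) -> (row=3, col=0)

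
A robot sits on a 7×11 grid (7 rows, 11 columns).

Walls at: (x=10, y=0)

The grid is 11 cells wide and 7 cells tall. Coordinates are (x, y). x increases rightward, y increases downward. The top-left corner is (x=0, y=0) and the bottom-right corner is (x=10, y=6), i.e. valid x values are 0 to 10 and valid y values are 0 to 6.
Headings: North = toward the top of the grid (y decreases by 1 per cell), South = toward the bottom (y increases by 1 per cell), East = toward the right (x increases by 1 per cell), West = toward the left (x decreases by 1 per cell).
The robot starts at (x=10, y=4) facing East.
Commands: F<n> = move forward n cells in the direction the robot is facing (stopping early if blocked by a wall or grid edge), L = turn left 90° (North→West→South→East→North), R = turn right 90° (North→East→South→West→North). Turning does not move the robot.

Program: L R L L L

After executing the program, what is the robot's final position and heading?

Start: (x=10, y=4), facing East
  L: turn left, now facing North
  R: turn right, now facing East
  L: turn left, now facing North
  L: turn left, now facing West
  L: turn left, now facing South
Final: (x=10, y=4), facing South

Answer: Final position: (x=10, y=4), facing South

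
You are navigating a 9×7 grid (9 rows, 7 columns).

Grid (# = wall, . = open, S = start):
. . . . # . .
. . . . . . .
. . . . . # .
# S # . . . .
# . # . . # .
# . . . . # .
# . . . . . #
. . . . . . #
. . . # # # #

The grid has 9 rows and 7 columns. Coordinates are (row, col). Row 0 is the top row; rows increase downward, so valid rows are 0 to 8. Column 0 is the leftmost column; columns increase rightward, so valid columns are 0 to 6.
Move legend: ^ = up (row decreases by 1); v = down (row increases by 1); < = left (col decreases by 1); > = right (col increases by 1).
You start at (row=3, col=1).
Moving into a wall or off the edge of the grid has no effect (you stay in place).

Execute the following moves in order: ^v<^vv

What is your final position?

Start: (row=3, col=1)
  ^ (up): (row=3, col=1) -> (row=2, col=1)
  v (down): (row=2, col=1) -> (row=3, col=1)
  < (left): blocked, stay at (row=3, col=1)
  ^ (up): (row=3, col=1) -> (row=2, col=1)
  v (down): (row=2, col=1) -> (row=3, col=1)
  v (down): (row=3, col=1) -> (row=4, col=1)
Final: (row=4, col=1)

Answer: Final position: (row=4, col=1)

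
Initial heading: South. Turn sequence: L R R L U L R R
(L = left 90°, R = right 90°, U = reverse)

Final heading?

Start: South
  L (left (90° counter-clockwise)) -> East
  R (right (90° clockwise)) -> South
  R (right (90° clockwise)) -> West
  L (left (90° counter-clockwise)) -> South
  U (U-turn (180°)) -> North
  L (left (90° counter-clockwise)) -> West
  R (right (90° clockwise)) -> North
  R (right (90° clockwise)) -> East
Final: East

Answer: Final heading: East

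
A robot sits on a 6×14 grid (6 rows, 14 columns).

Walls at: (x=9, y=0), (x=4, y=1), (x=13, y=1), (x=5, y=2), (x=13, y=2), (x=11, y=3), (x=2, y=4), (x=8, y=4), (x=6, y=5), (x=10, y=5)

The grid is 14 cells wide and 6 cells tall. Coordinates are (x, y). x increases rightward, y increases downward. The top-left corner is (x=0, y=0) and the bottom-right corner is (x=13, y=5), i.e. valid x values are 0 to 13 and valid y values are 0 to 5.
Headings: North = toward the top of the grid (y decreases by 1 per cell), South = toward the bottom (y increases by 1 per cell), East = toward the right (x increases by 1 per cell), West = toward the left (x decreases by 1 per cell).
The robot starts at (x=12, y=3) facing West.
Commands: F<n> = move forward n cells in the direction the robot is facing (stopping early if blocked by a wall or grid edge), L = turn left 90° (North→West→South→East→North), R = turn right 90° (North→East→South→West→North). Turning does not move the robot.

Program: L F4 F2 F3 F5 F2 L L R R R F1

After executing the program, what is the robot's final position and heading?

Answer: Final position: (x=11, y=5), facing West

Derivation:
Start: (x=12, y=3), facing West
  L: turn left, now facing South
  F4: move forward 2/4 (blocked), now at (x=12, y=5)
  F2: move forward 0/2 (blocked), now at (x=12, y=5)
  F3: move forward 0/3 (blocked), now at (x=12, y=5)
  F5: move forward 0/5 (blocked), now at (x=12, y=5)
  F2: move forward 0/2 (blocked), now at (x=12, y=5)
  L: turn left, now facing East
  L: turn left, now facing North
  R: turn right, now facing East
  R: turn right, now facing South
  R: turn right, now facing West
  F1: move forward 1, now at (x=11, y=5)
Final: (x=11, y=5), facing West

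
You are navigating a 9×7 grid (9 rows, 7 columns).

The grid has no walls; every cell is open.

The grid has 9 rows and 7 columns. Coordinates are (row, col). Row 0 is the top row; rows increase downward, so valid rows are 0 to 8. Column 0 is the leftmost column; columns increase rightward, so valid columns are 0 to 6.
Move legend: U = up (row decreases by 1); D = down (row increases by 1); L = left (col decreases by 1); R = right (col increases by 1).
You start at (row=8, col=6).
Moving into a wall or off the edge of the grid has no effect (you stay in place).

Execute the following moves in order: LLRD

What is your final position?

Start: (row=8, col=6)
  L (left): (row=8, col=6) -> (row=8, col=5)
  L (left): (row=8, col=5) -> (row=8, col=4)
  R (right): (row=8, col=4) -> (row=8, col=5)
  D (down): blocked, stay at (row=8, col=5)
Final: (row=8, col=5)

Answer: Final position: (row=8, col=5)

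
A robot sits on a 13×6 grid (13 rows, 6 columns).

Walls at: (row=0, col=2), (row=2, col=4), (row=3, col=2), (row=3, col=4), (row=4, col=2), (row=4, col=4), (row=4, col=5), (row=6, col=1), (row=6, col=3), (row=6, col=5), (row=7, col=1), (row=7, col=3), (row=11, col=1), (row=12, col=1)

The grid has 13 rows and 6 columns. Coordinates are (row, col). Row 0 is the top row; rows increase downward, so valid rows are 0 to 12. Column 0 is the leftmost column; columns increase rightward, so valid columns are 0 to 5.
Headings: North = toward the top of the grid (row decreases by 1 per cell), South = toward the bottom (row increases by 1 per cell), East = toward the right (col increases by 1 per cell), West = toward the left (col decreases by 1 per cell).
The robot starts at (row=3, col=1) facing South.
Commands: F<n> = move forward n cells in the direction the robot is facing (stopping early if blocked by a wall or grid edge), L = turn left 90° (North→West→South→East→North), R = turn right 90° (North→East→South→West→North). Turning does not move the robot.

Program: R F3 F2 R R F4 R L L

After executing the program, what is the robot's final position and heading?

Answer: Final position: (row=3, col=1), facing North

Derivation:
Start: (row=3, col=1), facing South
  R: turn right, now facing West
  F3: move forward 1/3 (blocked), now at (row=3, col=0)
  F2: move forward 0/2 (blocked), now at (row=3, col=0)
  R: turn right, now facing North
  R: turn right, now facing East
  F4: move forward 1/4 (blocked), now at (row=3, col=1)
  R: turn right, now facing South
  L: turn left, now facing East
  L: turn left, now facing North
Final: (row=3, col=1), facing North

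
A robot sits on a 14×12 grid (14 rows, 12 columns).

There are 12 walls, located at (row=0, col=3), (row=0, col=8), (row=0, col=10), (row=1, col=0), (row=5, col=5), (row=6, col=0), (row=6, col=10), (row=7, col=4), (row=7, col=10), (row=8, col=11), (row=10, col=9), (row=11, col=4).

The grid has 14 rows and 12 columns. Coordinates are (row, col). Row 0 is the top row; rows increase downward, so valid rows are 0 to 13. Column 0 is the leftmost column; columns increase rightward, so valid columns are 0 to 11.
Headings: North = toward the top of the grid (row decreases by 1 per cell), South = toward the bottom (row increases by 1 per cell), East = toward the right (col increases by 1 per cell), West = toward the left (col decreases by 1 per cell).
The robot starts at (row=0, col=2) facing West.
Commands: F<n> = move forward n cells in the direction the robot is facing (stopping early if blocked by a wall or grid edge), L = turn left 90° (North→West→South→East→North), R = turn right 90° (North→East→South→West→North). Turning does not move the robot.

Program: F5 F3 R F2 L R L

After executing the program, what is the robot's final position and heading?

Answer: Final position: (row=0, col=0), facing West

Derivation:
Start: (row=0, col=2), facing West
  F5: move forward 2/5 (blocked), now at (row=0, col=0)
  F3: move forward 0/3 (blocked), now at (row=0, col=0)
  R: turn right, now facing North
  F2: move forward 0/2 (blocked), now at (row=0, col=0)
  L: turn left, now facing West
  R: turn right, now facing North
  L: turn left, now facing West
Final: (row=0, col=0), facing West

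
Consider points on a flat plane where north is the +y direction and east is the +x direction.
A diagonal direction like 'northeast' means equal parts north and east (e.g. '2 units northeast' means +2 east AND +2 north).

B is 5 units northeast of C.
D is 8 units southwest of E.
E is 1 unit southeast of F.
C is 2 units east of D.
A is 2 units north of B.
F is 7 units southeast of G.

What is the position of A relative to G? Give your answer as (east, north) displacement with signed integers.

Place G at the origin (east=0, north=0).
  F is 7 units southeast of G: delta (east=+7, north=-7); F at (east=7, north=-7).
  E is 1 unit southeast of F: delta (east=+1, north=-1); E at (east=8, north=-8).
  D is 8 units southwest of E: delta (east=-8, north=-8); D at (east=0, north=-16).
  C is 2 units east of D: delta (east=+2, north=+0); C at (east=2, north=-16).
  B is 5 units northeast of C: delta (east=+5, north=+5); B at (east=7, north=-11).
  A is 2 units north of B: delta (east=+0, north=+2); A at (east=7, north=-9).
Therefore A relative to G: (east=7, north=-9).

Answer: A is at (east=7, north=-9) relative to G.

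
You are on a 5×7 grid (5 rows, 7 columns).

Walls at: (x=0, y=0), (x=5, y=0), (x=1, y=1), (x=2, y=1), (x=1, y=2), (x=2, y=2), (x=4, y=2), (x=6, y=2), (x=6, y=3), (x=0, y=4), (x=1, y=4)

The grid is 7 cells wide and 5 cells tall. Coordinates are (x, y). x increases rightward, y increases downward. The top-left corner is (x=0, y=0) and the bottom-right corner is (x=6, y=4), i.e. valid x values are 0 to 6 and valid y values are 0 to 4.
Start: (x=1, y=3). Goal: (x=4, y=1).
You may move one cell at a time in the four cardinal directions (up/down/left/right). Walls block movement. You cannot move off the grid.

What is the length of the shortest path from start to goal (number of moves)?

BFS from (x=1, y=3) until reaching (x=4, y=1):
  Distance 0: (x=1, y=3)
  Distance 1: (x=0, y=3), (x=2, y=3)
  Distance 2: (x=0, y=2), (x=3, y=3), (x=2, y=4)
  Distance 3: (x=0, y=1), (x=3, y=2), (x=4, y=3), (x=3, y=4)
  Distance 4: (x=3, y=1), (x=5, y=3), (x=4, y=4)
  Distance 5: (x=3, y=0), (x=4, y=1), (x=5, y=2), (x=5, y=4)  <- goal reached here
One shortest path (5 moves): (x=1, y=3) -> (x=2, y=3) -> (x=3, y=3) -> (x=3, y=2) -> (x=3, y=1) -> (x=4, y=1)

Answer: Shortest path length: 5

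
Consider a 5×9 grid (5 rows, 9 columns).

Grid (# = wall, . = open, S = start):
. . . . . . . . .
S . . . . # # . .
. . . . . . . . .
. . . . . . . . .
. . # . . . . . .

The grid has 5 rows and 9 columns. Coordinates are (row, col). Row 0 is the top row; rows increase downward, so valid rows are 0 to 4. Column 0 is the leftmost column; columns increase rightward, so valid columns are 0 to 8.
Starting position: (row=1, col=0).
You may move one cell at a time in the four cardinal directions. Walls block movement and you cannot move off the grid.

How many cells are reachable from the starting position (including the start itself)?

Answer: Reachable cells: 42

Derivation:
BFS flood-fill from (row=1, col=0):
  Distance 0: (row=1, col=0)
  Distance 1: (row=0, col=0), (row=1, col=1), (row=2, col=0)
  Distance 2: (row=0, col=1), (row=1, col=2), (row=2, col=1), (row=3, col=0)
  Distance 3: (row=0, col=2), (row=1, col=3), (row=2, col=2), (row=3, col=1), (row=4, col=0)
  Distance 4: (row=0, col=3), (row=1, col=4), (row=2, col=3), (row=3, col=2), (row=4, col=1)
  Distance 5: (row=0, col=4), (row=2, col=4), (row=3, col=3)
  Distance 6: (row=0, col=5), (row=2, col=5), (row=3, col=4), (row=4, col=3)
  Distance 7: (row=0, col=6), (row=2, col=6), (row=3, col=5), (row=4, col=4)
  Distance 8: (row=0, col=7), (row=2, col=7), (row=3, col=6), (row=4, col=5)
  Distance 9: (row=0, col=8), (row=1, col=7), (row=2, col=8), (row=3, col=7), (row=4, col=6)
  Distance 10: (row=1, col=8), (row=3, col=8), (row=4, col=7)
  Distance 11: (row=4, col=8)
Total reachable: 42 (grid has 42 open cells total)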